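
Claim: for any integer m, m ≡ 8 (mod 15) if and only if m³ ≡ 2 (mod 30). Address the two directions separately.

Not equivalent: only (⇐) holds.

(⟸) The residues r modulo 30 with r³ ≡ 2 (mod 30) are exactly {8}, and each is ≡ 8 (mod 15).

(⟹) This fails: take m = 23. Then 23 ≡ 8 (mod 15), but 23³ = 12167 ≡ 17 (mod 30), not 2.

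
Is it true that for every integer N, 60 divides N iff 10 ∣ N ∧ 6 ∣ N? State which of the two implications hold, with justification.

Only the forward implication holds.

(→) If 60 ∣ N, write N = 60q. Since 60 = 6·10, N = 10·(6q), so 10 ∣ N; and since 60 = 10·6, N = 6·(10q), so 6 ∣ N.

(←) This fails: take N = 30. Both 10 ∣ 30 and 6 ∣ 30, yet 30 is not a multiple of 60 (since 30 = 0·60 + 30), so 60 ∤ 30.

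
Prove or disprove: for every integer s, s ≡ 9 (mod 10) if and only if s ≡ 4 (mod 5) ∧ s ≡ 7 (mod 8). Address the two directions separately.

(⇒) fails; (⇐) holds.

(⟹) This fails: s = 9 gives 9 ≡ 9 (mod 10) but 9 ≡ 1 (mod 8), so the conjunction on the right does not hold.

(⟸) Conversely, if s ≡ 4 (mod 5) and s ≡ 7 (mod 8), then by the Chinese remainder theorem s ≡ 39 (mod 40). Since 39 ≡ 9 (mod 10) and 10 ∣ 40, we get s ≡ 9 (mod 10).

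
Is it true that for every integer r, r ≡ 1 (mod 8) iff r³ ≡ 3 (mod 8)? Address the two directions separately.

(→) This fails: take r = 1. Then 1 ≡ 1 (mod 8), but 1³ = 1 ≡ 1 (mod 8), not 3.

(←) This fails: take r = 3. Then 3³ = 27 ≡ 3 (mod 8), yet 3 ≡ 3 (mod 8), not 1.

Neither direction holds.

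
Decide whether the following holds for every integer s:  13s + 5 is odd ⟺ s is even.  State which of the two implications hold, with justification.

Both directions hold; the statement is true.

(⟹) Suppose 13s + 5 is odd. Since 13 is odd, 13s and s have the same parity, so 13s + 5 ≡ s + 5 (mod 2). As 5 is odd, 13s + 5 is odd exactly when s is even. Thus s is even.

(⟸) Conversely, suppose s is even; write s = 2j. Then 13s + 5 = 13·(2j) + 5 = 2·13j + 5, which is odd.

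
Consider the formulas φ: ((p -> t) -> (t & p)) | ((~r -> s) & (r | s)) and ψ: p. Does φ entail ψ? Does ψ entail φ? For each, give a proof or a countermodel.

(⇒) This fails. Under t = F, r = T, p = F, s = F, the left side is true but the right side is false.

(⇐) Assume the antecedent. If p is true, the consequent reduces to true regardless of the other variables. If p is false, the antecedent cannot hold. Either way the consequent holds.

Only the reverse direction holds.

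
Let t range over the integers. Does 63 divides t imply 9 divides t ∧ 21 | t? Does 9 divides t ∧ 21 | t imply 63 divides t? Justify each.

[⇒] If 63 ∣ t, write t = 63q. Since 63 = 7·9, t = 9·(7q), so 9 ∣ t; and since 63 = 3·21, t = 21·(3q), so 21 ∣ t.

[⇐] Suppose 9 ∣ t and 21 ∣ t. Any common multiple of 9 and 21 is a multiple of their lcm; here lcm(9, 21) = 9·21/gcd(9, 21) = 189/3 = 63, so 63 ∣ t.

The biconditional holds.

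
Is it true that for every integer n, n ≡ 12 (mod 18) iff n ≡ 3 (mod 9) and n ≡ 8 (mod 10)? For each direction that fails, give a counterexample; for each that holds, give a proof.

(⟹) This fails: n = 66 gives 66 ≡ 12 (mod 18) but 66 ≡ 6 (mod 10), so the conjunction on the right does not hold.

(⟸) Conversely, if n ≡ 3 (mod 9) and n ≡ 8 (mod 10), then by the Chinese remainder theorem n ≡ 48 (mod 90). Since 48 ≡ 12 (mod 18) and 18 ∣ 90, we get n ≡ 12 (mod 18).

(⇒) fails; (⇐) holds.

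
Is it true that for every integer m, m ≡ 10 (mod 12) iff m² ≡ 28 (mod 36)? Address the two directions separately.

Both directions fail.

(⟹) This fails: take m = 22. Then 22 ≡ 10 (mod 12), but 22² = 484 ≡ 16 (mod 36), not 28.

(⟸) This fails: take m = 8. Then 8² = 64 ≡ 28 (mod 36), yet 8 ≡ 8 (mod 12), not 10.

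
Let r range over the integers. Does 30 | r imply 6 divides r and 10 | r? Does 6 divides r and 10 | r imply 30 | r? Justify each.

Equivalent; both directions hold.

Forward direction. If 30 ∣ r, write r = 30q. Since 30 = 5·6, r = 6·(5q), so 6 ∣ r; and since 30 = 3·10, r = 10·(3q), so 10 ∣ r.

Converse. Suppose 6 ∣ r and 10 ∣ r. Any common multiple of 6 and 10 is a multiple of their lcm; here lcm(6, 10) = 6·10/gcd(6, 10) = 60/2 = 30, so 30 ∣ r.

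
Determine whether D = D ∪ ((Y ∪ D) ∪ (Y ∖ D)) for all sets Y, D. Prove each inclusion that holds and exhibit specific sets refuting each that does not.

Only the forward inclusion holds.

Forward inclusion. Let x ∈ D. Then either x ∈ D and x ∉ Y; or x ∈ Y ∩ D. In each case x ∈ D ∪ ((Y ∪ D) ∪ (Y ∖ D)), so D ⊆ D ∪ ((Y ∪ D) ∪ (Y ∖ D)).

Reverse inclusion. This inclusion fails. Take Y = {1}, D = ∅; then 1 ∈ D ∪ ((Y ∪ D) ∪ (Y ∖ D)) but 1 ∉ D.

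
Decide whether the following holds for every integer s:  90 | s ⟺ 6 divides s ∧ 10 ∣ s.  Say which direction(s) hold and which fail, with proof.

(→) If 90 ∣ s, write s = 90q. Since 90 = 15·6, s = 6·(15q), so 6 ∣ s; and since 90 = 9·10, s = 10·(9q), so 10 ∣ s.

(←) This fails: take s = 30. Both 6 ∣ 30 and 10 ∣ 30, yet 30 is not a multiple of 90 (since 30 = 0·90 + 30), so 90 ∤ 30.

Only the forward implication holds.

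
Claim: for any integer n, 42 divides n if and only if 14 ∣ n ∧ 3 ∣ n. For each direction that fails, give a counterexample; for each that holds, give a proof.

Both directions hold.

Forward direction. If 42 ∣ n, write n = 42q. Since 42 = 3·14, n = 14·(3q), so 14 ∣ n; and since 42 = 14·3, n = 3·(14q), so 3 ∣ n.

Converse. Suppose 14 ∣ n and 3 ∣ n. Any common multiple of 14 and 3 is a multiple of their lcm; here gcd(14, 3) = 1, so lcm(14, 3) = 14·3 = 42, so 42 ∣ n.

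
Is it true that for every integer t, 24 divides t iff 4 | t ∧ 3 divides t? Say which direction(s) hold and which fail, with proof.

[⇒] If 24 ∣ t, write t = 24q. Since 24 = 6·4, t = 4·(6q), so 4 ∣ t; and since 24 = 8·3, t = 3·(8q), so 3 ∣ t.

[⇐] This fails: take t = 12. Both 4 ∣ 12 and 3 ∣ 12, yet 12 is not a multiple of 24 (since 12 = 0·24 + 12), so 24 ∤ 12.

Not equivalent: only (⇒) holds.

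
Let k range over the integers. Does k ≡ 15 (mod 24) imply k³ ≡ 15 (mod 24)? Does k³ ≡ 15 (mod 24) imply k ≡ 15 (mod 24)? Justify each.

(⇒) Suppose k ≡ 15 (mod 24). Write k = 24j + 15. Then (24j + 15)³ = 13824j³ + 25920j² + 16200j + 3375 = 24(576j³ + 1080j² + 675j + 140) + 15, so k³ ≡ 15 (mod 24).

(⇐) Conversely, suppose k³ ≡ 15 (mod 24). The only residue r in {0, …, 23} with r³ ≡ 15 (mod 24) is r = 15, so k ≡ 15 (mod 24).

Equivalent; both directions hold.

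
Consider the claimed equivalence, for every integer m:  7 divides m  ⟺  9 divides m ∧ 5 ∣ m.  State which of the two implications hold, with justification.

(⟹) This fails: take m = 7. Certainly 7 ∣ 7, but 9 ∤ 7.

(⟸) This fails: take m = 45. Both 9 ∣ 45 and 5 ∣ 45, yet 45 is not a multiple of 7 (since 45 = 6·7 + 3), so 7 ∤ 45.

Neither direction holds.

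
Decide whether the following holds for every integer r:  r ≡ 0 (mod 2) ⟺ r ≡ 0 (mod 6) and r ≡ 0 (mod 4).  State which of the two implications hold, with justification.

(⟹) This fails: r = 2 gives 2 ≡ 0 (mod 2) but 2 ≡ 2 (mod 6), so the conjunction on the right does not hold.

(⟸) Conversely, if r ≡ 0 (mod 6) and r ≡ 0 (mod 4), then by the Chinese remainder theorem r ≡ 0 (mod 12). Since 0 ≡ 0 (mod 2) and 2 ∣ 12, we get r ≡ 0 (mod 2).

Only the reverse direction holds.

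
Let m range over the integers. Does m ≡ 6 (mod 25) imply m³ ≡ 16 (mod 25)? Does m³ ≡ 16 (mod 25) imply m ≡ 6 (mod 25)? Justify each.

[⇒] Suppose m ≡ 6 (mod 25). Write m = 25j + 6. Then (25j + 6)³ = 15625j³ + 11250j² + 2700j + 216 = 25(625j³ + 450j² + 108j + 8) + 16, so m³ ≡ 16 (mod 25).

[⇐] Conversely, suppose m³ ≡ 16 (mod 25). The only residue r in {0, …, 24} with r³ ≡ 16 (mod 25) is r = 6, so m ≡ 6 (mod 25).

The biconditional holds.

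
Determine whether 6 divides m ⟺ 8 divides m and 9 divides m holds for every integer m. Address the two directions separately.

(⇒) This fails: take m = 6. Certainly 6 ∣ 6, but 8 ∤ 6.

(⇐) Suppose 8 ∣ m and 9 ∣ m. Any common multiple of 8 and 9 is a multiple of their lcm; here gcd(8, 9) = 1, so lcm(8, 9) = 8·9 = 72, so 72 ∣ m. Since 6 ∣ 72, it follows that 6 ∣ m.

Only the reverse direction holds.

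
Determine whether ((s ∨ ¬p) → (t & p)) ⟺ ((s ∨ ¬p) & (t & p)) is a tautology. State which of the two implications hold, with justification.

The forward direction fails; the converse holds.

(⟹) This fails. Under s = F, t = F, p = T, the left side is true but the right side is false.

(⟸) Assume the antecedent. If s is true, the antecedent forces (s = T, t = T, p = T), and (s ∨ ¬p) → (t & p) holds there. If s is false, the antecedent cannot hold. Either way (s ∨ ¬p) → (t & p) holds.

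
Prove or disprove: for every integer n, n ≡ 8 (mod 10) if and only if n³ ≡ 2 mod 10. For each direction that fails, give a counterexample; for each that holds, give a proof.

[⇒] Suppose n ≡ 8 (mod 10). Write n = 10j + 8. Then (10j + 8)³ = 1000j³ + 2400j² + 1920j + 512 = 10(100j³ + 240j² + 192j + 51) + 2, so n³ ≡ 2 (mod 10).

[⇐] Conversely, suppose n³ ≡ 2 (mod 10). The only residue r in {0, …, 9} with r³ ≡ 2 (mod 10) is r = 8, so n ≡ 8 (mod 10).

Both directions hold.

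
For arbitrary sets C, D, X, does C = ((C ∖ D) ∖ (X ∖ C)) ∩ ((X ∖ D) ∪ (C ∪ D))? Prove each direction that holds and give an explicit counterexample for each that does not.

Only the reverse inclusion holds.

(⟹) This inclusion fails. Take C = {1}, D = {1}, X = ∅; then 1 ∈ C but 1 ∉ ((C ∖ D) ∖ (X ∖ C)) ∩ ((X ∖ D) ∪ (C ∪ D)).

(⟸) Let x ∈ ((C ∖ D) ∖ (X ∖ C)) ∩ ((X ∖ D) ∪ (C ∪ D)). Then either x ∈ C and x ∉ D, X; or x ∈ C ∩ X and x ∉ D. In each case x ∈ C, so ((C ∖ D) ∖ (X ∖ C)) ∩ ((X ∖ D) ∪ (C ∪ D)) ⊆ C.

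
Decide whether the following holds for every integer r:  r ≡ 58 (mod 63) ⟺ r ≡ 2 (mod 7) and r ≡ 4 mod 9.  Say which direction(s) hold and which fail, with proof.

Equivalent; both directions hold.

(⟸) If r ≡ 2 (mod 7) and r ≡ 4 (mod 9), then by the Chinese remainder theorem r ≡ 58 (mod 63). This is exactly r ≡ 58 (mod 63).

(⟹) Suppose r ≡ 58 (mod 63); write r = 63j + 58. Since 7 ∣ 63, reducing mod 7 gives r ≡ 58 ≡ 2 (mod 7); since 9 ∣ 63, reducing mod 9 gives r ≡ 58 ≡ 4 (mod 9).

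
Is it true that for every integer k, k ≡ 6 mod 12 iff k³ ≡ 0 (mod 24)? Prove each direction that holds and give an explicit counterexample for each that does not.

[⇒] Suppose k ≡ 6 (mod 12). Working modulo 24, k ∈ {6, 18}; for each such r, r³ ≡ 0 (mod 24).

[⇐] This fails: take k = 0. Then 0³ = 0 ≡ 0 (mod 24), yet 0 ≡ 0 (mod 12), not 6.

The forward direction holds; the converse fails.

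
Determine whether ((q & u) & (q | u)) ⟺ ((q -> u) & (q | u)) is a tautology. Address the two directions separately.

(→) Assume the antecedent. If u is true, (q -> u) & (q | u) reduces to true regardless of the other variables. If u is false, the antecedent cannot hold. Either way (q -> u) & (q | u) holds.

(←) This fails. Under u = T, q = F, the left side is false but the right side is true.

(⇒) holds; (⇐) fails.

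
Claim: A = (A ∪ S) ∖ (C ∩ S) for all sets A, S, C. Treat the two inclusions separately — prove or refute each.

(⊆) This inclusion fails. Take A = {1}, S = {1}, C = {1}; then 1 ∈ A but 1 ∉ (A ∪ S) ∖ (C ∩ S).

(⊇) This inclusion fails. Take A = ∅, S = {1}, C = ∅; then 1 ∈ (A ∪ S) ∖ (C ∩ S) but 1 ∉ A.

(⊆) fails and (⊇) fails.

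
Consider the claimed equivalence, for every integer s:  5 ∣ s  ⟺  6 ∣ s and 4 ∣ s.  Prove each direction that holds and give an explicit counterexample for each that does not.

(→) This fails: take s = 5. Certainly 5 ∣ 5, but 6 ∤ 5.

(←) This fails: take s = 12. Both 6 ∣ 12 and 4 ∣ 12, yet 12 is not a multiple of 5 (since 12 = 2·5 + 2), so 5 ∤ 12.

Neither implication holds.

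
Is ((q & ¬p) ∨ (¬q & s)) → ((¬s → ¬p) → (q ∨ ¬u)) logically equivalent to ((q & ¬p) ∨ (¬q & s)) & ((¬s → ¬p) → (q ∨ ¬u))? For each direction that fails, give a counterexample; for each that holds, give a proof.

Only the converse holds.

(←) Assume the antecedent. If u is true, the antecedent forces (s = F, u = T, q = T, p = F) or (s = T, u = T, q = T, p = F), and the consequent holds there. If u is false, the consequent reduces to true regardless of the other variables. Either way the consequent holds.

(→) This fails. Under s = F, u = F, q = F, p = F, the left side is true but the right side is false.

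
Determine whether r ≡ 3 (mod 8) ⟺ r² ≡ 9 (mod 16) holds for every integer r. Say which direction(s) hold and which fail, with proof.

(⇒) holds; (⇐) fails.

[⇒] Suppose r ≡ 3 (mod 8). Working modulo 16, r ∈ {3, 11}; for each such r, r² ≡ 9 (mod 16).

[⇐] This fails: take r = 5. Then 5² = 25 ≡ 9 (mod 16), yet 5 ≡ 5 (mod 8), not 3.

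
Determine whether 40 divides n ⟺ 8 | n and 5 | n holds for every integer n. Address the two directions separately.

(⟸) Suppose 8 ∣ n and 5 ∣ n. Any common multiple of 8 and 5 is a multiple of their lcm; here gcd(8, 5) = 1, so lcm(8, 5) = 8·5 = 40, so 40 ∣ n.

(⟹) If 40 ∣ n, write n = 40q. Since 40 = 5·8, n = 8·(5q), so 8 ∣ n; and since 40 = 8·5, n = 5·(8q), so 5 ∣ n.

Both directions hold; the statement is true.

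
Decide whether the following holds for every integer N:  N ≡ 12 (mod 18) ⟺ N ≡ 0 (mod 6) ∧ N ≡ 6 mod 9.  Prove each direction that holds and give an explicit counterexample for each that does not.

[⇒] This fails: N = 12 gives 12 ≡ 12 (mod 18) but 12 ≡ 3 (mod 9), so the conjunction on the right does not hold.

[⇐] This fails: N = 6 satisfies both congruences on the right (6 ≡ 0 mod 6 and 6 ≡ 6 mod 9) yet 6 ≡ 6 (mod 18), not 12.

Neither direction holds.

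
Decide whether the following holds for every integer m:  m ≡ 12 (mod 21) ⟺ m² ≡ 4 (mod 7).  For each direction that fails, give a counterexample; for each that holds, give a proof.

Only the forward direction holds.

(⟹) Suppose m ≡ 12 (mod 21). Then m² ≡ 12² = 144 (mod 21), and since 7 ∣ 21, also m² ≡ 4 (mod 7).

(⟸) This fails: take m = 2. Then 2² = 4 ≡ 4 (mod 7), yet 2 ≡ 2 (mod 21), not 12.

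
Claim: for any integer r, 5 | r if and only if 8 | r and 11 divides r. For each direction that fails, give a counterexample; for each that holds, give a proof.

(⟹) This fails: take r = 5. Certainly 5 ∣ 5, but 8 ∤ 5.

(⟸) This fails: take r = 88. Both 8 ∣ 88 and 11 ∣ 88, yet 88 is not a multiple of 5 (since 88 = 17·5 + 3), so 5 ∤ 88.

Both directions fail.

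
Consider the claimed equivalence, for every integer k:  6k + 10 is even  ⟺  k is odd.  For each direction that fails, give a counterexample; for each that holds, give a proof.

The forward direction fails; the converse holds.

(→) This fails: take k = 6. Then 6k + 10 = 46, which is even, yet k = 6 is even, not odd.

(←) Suppose k is odd. Since 6 is even, 6k is even for every k, so 6k + 10 has the same parity as 10, which is even. Hence 6k + 10 is even.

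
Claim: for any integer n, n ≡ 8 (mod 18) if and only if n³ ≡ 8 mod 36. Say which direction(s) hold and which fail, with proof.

[⇐] This fails: take n = 2. Then 2³ = 8 ≡ 8 (mod 36), yet 2 ≡ 2 (mod 18), not 8.

[⇒] Suppose n ≡ 8 (mod 18). Working modulo 36, n ∈ {8, 26}; for each such r, r³ ≡ 8 (mod 36).

The forward direction holds; the converse fails.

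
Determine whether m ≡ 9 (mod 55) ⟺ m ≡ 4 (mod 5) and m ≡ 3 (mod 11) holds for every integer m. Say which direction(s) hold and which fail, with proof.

Neither implication holds.

[⇒] This fails: m = 9 gives 9 ≡ 9 (mod 55) but 9 ≡ 9 (mod 11), so the conjunction on the right does not hold.

[⇐] This fails: m = 14 satisfies both congruences on the right (14 ≡ 4 mod 5 and 14 ≡ 3 mod 11) yet 14 ≡ 14 (mod 55), not 9.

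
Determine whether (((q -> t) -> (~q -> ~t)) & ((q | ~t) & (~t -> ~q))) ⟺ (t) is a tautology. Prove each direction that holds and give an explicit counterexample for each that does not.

(⇒) This fails. Under q = F, t = F, the left side is true but the right side is false.

(⇐) This fails. Under q = F, t = T, the left side is false but the right side is true.

(⇒) fails and (⇐) fails.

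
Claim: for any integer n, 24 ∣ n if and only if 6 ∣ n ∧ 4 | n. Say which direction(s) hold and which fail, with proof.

(⟹) If 24 ∣ n, write n = 24q. Since 24 = 4·6, n = 6·(4q), so 6 ∣ n; and since 24 = 6·4, n = 4·(6q), so 4 ∣ n.

(⟸) This fails: take n = 12. Both 6 ∣ 12 and 4 ∣ 12, yet 12 is not a multiple of 24 (since 12 = 0·24 + 12), so 24 ∤ 12.

Only the forward implication holds.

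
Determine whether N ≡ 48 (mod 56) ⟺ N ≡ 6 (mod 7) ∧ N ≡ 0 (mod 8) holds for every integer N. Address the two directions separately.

[⇒] Suppose N ≡ 48 (mod 56); write N = 56j + 48. Since 7 ∣ 56, reducing mod 7 gives N ≡ 48 ≡ 6 (mod 7); since 8 ∣ 56, reducing mod 8 gives N ≡ 48 ≡ 0 (mod 8).

[⇐] Conversely, if N ≡ 6 (mod 7) and N ≡ 0 (mod 8), then by the Chinese remainder theorem N ≡ 48 (mod 56). This is exactly N ≡ 48 (mod 56).

The biconditional holds.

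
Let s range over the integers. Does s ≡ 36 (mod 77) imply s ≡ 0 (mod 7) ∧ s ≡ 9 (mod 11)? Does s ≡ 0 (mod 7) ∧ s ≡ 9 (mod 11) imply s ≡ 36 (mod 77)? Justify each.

Neither direction holds.

(→) This fails: s = 36 gives 36 ≡ 36 (mod 77) but 36 ≡ 1 (mod 7), so the conjunction on the right does not hold.

(←) This fails: s = 42 satisfies both congruences on the right (42 ≡ 0 mod 7 and 42 ≡ 9 mod 11) yet 42 ≡ 42 (mod 77), not 36.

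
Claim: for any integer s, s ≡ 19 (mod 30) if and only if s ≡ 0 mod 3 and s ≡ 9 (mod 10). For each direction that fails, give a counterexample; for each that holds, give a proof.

[⇒] This fails: s = 19 gives 19 ≡ 19 (mod 30) but 19 ≡ 1 (mod 3), so the conjunction on the right does not hold.

[⇐] This fails: s = 9 satisfies both congruences on the right (9 ≡ 0 mod 3 and 9 ≡ 9 mod 10) yet 9 ≡ 9 (mod 30), not 19.

Both directions fail.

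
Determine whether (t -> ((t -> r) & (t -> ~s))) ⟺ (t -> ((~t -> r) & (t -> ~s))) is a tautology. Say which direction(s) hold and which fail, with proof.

Forward direction. Assume the antecedent. If t is true, the antecedent forces (r = T, t = T, s = F), and t -> ((~t -> r) & (t -> ~s)) holds there. If t is false, t -> ((~t -> r) & (t -> ~s)) reduces to true regardless of the other variables. Either way t -> ((~t -> r) & (t -> ~s)) holds.

Converse. This fails. Under r = F, t = T, s = F, the left side is false but the right side is true.

(⇒) holds; (⇐) fails.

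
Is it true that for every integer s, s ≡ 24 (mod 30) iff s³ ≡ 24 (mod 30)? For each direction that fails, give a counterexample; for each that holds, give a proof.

(⟹) Suppose s ≡ 24 (mod 30). Write s = 30j + 24. Then (30j + 24)³ = 27000j³ + 64800j² + 51840j + 13824 = 30(900j³ + 2160j² + 1728j + 460) + 24, so s³ ≡ 24 (mod 30).

(⟸) Conversely, suppose s³ ≡ 24 (mod 30). The only residue r in {0, …, 29} with r³ ≡ 24 (mod 30) is r = 24, so s ≡ 24 (mod 30).

Both directions hold.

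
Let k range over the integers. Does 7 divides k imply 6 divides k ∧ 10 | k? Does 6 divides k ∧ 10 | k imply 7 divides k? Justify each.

Both directions fail.

(→) This fails: take k = 7. Certainly 7 ∣ 7, but 6 ∤ 7.

(←) This fails: take k = 30. Both 6 ∣ 30 and 10 ∣ 30, yet 30 is not a multiple of 7 (since 30 = 4·7 + 2), so 7 ∤ 30.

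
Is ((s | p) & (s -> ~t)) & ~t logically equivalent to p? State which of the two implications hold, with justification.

Forward direction. This fails. Under p = F, s = T, t = F, the left side is true but the right side is false.

Converse. This fails. Under p = T, s = F, t = T, the left side is false but the right side is true.

(⇒) fails and (⇐) fails.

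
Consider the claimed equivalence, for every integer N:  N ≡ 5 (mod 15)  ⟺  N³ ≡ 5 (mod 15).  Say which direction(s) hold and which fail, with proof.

Equivalent; both directions hold.

(⟸) Suppose N³ ≡ 5 (mod 15). The only residue r in {0, …, 14} with r³ ≡ 5 (mod 15) is r = 5, so N ≡ 5 (mod 15).

(⟹) Suppose N ≡ 5 (mod 15). Write N = 15j + 5. Then (15j + 5)³ = 3375j³ + 3375j² + 1125j + 125 = 15(225j³ + 225j² + 75j + 8) + 5, so N³ ≡ 5 (mod 15).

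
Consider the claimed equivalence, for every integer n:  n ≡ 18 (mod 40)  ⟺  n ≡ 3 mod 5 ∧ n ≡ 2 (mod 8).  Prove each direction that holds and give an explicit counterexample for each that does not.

Equivalent; both directions hold.

[⇐] If n ≡ 3 (mod 5) and n ≡ 2 (mod 8), then by the Chinese remainder theorem n ≡ 18 (mod 40). This is exactly n ≡ 18 (mod 40).

[⇒] Suppose n ≡ 18 (mod 40); write n = 40j + 18. Since 5 ∣ 40, reducing mod 5 gives n ≡ 18 ≡ 3 (mod 5); since 8 ∣ 40, reducing mod 8 gives n ≡ 18 ≡ 2 (mod 8).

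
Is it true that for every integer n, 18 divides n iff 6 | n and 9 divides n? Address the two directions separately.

Forward direction. If 18 ∣ n, write n = 18q. Since 18 = 3·6, n = 6·(3q), so 6 ∣ n; and since 18 = 2·9, n = 9·(2q), so 9 ∣ n.

Converse. Suppose 6 ∣ n and 9 ∣ n. Any common multiple of 6 and 9 is a multiple of their lcm; here lcm(6, 9) = 6·9/gcd(6, 9) = 54/3 = 18, so 18 ∣ n.

Both implications hold.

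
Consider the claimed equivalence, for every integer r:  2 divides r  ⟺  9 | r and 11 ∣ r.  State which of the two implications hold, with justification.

(⇒) fails and (⇐) fails.

(⟹) This fails: take r = 2. Certainly 2 ∣ 2, but 9 ∤ 2.

(⟸) This fails: take r = 99. Both 9 ∣ 99 and 11 ∣ 99, yet 99 is not a multiple of 2 (since 99 = 49·2 + 1), so 2 ∤ 99.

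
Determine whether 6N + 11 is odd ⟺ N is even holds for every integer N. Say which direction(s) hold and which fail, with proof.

[⇒] This fails: take N = 3. Then 6N + 11 = 29, which is odd, yet N = 3 is odd, not even.

[⇐] Suppose N is even. Since 6 is even, 6N is even for every N, so 6N + 11 has the same parity as 11, which is odd. Hence 6N + 11 is odd.

Only the reverse direction holds.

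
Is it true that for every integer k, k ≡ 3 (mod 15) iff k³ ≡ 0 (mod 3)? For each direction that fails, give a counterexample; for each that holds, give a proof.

(⇒) Suppose k ≡ 3 (mod 15). Then k³ ≡ 3³ = 27 (mod 15), and since 3 ∣ 15, also k³ ≡ 0 (mod 3).

(⇐) This fails: take k = 0. Then 0³ = 0 ≡ 0 (mod 3), yet 0 ≡ 0 (mod 15), not 3.

Only the forward direction holds.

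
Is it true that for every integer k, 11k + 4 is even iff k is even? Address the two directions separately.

Equivalent; both directions hold.

(⇒) Suppose 11k + 4 is even. Since 11 is odd, 11k and k have the same parity, so 11k + 4 ≡ k + 4 (mod 2). As 4 is even, 11k + 4 is even exactly when k is even. Thus k is even.

(⇐) Conversely, suppose k is even; write k = 2j. Then 11k + 4 = 11·(2j) + 4 = 2·11j + 4, which is even.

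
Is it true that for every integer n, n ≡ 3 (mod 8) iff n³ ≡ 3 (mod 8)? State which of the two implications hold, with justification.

[⇒] Suppose n ≡ 3 (mod 8). Write n = 8j + 3. Then (8j + 3)³ = 512j³ + 576j² + 216j + 27 = 8(64j³ + 72j² + 27j + 3) + 3, so n³ ≡ 3 (mod 8).

[⇐] For the converse, argue contrapositively. If n ≢ 3 (mod 8), then n is congruent to one of 0, 1, 2, 4, 5, 6, 7 modulo 8, and these give n³ ≡ 0, 1, 0, 0, 5, 0, 7 respectively — never 3.

Both directions hold.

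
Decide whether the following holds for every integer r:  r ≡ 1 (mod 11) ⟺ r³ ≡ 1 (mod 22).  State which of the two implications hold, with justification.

[⇐] The residues r modulo 22 with r³ ≡ 1 (mod 22) are exactly {1}, and each is ≡ 1 (mod 11).

[⇒] This fails: take r = 12. Then 12 ≡ 1 (mod 11), but 12³ = 1728 ≡ 12 (mod 22), not 1.

Not equivalent: only (⇐) holds.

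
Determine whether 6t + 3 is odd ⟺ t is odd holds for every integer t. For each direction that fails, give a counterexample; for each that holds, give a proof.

(⇒) This fails: take t = 4. Then 6t + 3 = 27, which is odd, yet t = 4 is even, not odd.

(⇐) Suppose t is odd. Since 6 is even, 6t is even for every t, so 6t + 3 has the same parity as 3, which is odd. Hence 6t + 3 is odd.

Not equivalent: only (⇐) holds.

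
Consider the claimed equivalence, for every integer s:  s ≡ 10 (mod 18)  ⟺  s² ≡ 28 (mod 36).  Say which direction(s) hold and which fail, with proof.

(⟹) Suppose s ≡ 10 (mod 18). Working modulo 36, s ∈ {10, 28}; for each such r, r² ≡ 28 (mod 36).

(⟸) This fails: take s = 8. Then 8² = 64 ≡ 28 (mod 36), yet 8 ≡ 8 (mod 18), not 10.

Only the forward direction holds.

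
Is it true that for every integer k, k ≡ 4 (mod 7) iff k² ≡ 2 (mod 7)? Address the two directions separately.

The forward direction holds; the converse fails.

(→) Suppose k ≡ 4 (mod 7). Write k = 7j + 4. Then (7j + 4)² = 49j² + 56j + 16 = 7(7j² + 8j + 2) + 2, so k² ≡ 2 (mod 7).

(←) This fails: take k = 3. Then 3² = 9 ≡ 2 (mod 7), yet 3 ≡ 3 (mod 7), not 4.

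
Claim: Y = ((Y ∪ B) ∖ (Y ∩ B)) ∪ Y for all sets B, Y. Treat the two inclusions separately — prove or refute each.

(⟹) Let x ∈ Y. Then either x ∈ Y and x ∉ B; or x ∈ B ∩ Y. In each case x ∈ ((Y ∪ B) ∖ (Y ∩ B)) ∪ Y, so Y ⊆ ((Y ∪ B) ∖ (Y ∩ B)) ∪ Y.

(⟸) This inclusion fails. Take B = {1}, Y = ∅; then 1 ∈ ((Y ∪ B) ∖ (Y ∩ B)) ∪ Y but 1 ∉ Y.

Only the forward inclusion holds.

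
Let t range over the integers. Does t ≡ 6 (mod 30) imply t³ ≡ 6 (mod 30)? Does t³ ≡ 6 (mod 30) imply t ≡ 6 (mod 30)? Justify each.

Both implications hold.

[⇒] Suppose t ≡ 6 (mod 30). Write t = 30j + 6. Then (30j + 6)³ = 27000j³ + 16200j² + 3240j + 216 = 30(900j³ + 540j² + 108j + 7) + 6, so t³ ≡ 6 (mod 30).

[⇐] Conversely, suppose t³ ≡ 6 (mod 30). The only residue r in {0, …, 29} with r³ ≡ 6 (mod 30) is r = 6, so t ≡ 6 (mod 30).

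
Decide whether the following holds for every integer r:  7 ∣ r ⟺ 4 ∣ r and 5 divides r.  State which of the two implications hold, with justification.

Forward direction. This fails: take r = 7. Certainly 7 ∣ 7, but 4 ∤ 7.

Converse. This fails: take r = 20. Both 4 ∣ 20 and 5 ∣ 20, yet 20 is not a multiple of 7 (since 20 = 2·7 + 6), so 7 ∤ 20.

(⇒) fails and (⇐) fails.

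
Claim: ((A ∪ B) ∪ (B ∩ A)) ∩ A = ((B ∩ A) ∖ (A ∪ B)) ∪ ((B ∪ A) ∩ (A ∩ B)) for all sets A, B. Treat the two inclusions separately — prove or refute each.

Forward inclusion. This inclusion fails. Take A = {1}, B = ∅; then 1 ∈ ((A ∪ B) ∪ (B ∩ A)) ∩ A but 1 ∉ ((B ∩ A) ∖ (A ∪ B)) ∪ ((B ∪ A) ∩ (A ∩ B)).

Reverse inclusion. Let x ∈ ((B ∩ A) ∖ (A ∪ B)) ∪ ((B ∪ A) ∩ (A ∩ B)). Then x ∈ A ∩ B, from which x ∈ ((A ∪ B) ∪ (B ∩ A)) ∩ A.

The sets are not equal: only the reverse inclusion holds.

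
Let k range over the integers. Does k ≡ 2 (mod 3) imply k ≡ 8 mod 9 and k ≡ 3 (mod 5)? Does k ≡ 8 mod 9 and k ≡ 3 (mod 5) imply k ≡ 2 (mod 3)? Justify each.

(⟹) This fails: k = 32 gives 32 ≡ 2 (mod 3) but 32 ≡ 5 (mod 9), so the conjunction on the right does not hold.

(⟸) Conversely, if k ≡ 8 (mod 9) and k ≡ 3 (mod 5), then by the Chinese remainder theorem k ≡ 8 (mod 45). Since 8 ≡ 2 (mod 3) and 3 ∣ 45, we get k ≡ 2 (mod 3).

(⇒) fails; (⇐) holds.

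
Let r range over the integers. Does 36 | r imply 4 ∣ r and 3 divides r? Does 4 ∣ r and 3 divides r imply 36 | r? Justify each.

Only the forward implication holds.

Converse. This fails: take r = 12. Both 4 ∣ 12 and 3 ∣ 12, yet 12 is not a multiple of 36 (since 12 = 0·36 + 12), so 36 ∤ 12.

Forward direction. If 36 ∣ r, write r = 36q. Since 36 = 9·4, r = 4·(9q), so 4 ∣ r; and since 36 = 12·3, r = 3·(12q), so 3 ∣ r.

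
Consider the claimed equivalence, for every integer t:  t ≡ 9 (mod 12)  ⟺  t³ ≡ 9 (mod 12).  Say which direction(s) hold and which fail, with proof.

[⇐] For the converse, argue contrapositively. If t ≢ 9 (mod 12), then t is congruent to one of 0, 1, 2, 3, 4, 5, 6, 7, 8, 10, 11 modulo 12, and these give t³ ≡ 0, 1, 8, 3, 4, 5, 0, 7, 8, 4, 11 respectively — never 9.

[⇒] Suppose t ≡ 9 (mod 12). Write t = 12j + 9. Then (12j + 9)³ = 1728j³ + 3888j² + 2916j + 729 = 12(144j³ + 324j² + 243j + 60) + 9, so t³ ≡ 9 (mod 12).

Both directions hold.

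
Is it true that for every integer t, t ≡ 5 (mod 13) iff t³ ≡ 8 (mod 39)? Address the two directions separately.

(→) This fails: take t = 18. Then 18 ≡ 5 (mod 13), but 18³ = 5832 ≡ 21 (mod 39), not 8.

(←) This fails: take t = 2. Then 2³ = 8 ≡ 8 (mod 39), yet 2 ≡ 2 (mod 13), not 5.

Neither implication holds.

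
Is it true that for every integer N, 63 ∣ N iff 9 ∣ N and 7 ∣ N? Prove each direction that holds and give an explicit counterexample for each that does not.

Converse. Suppose 9 ∣ N and 7 ∣ N. Any common multiple of 9 and 7 is a multiple of their lcm; here gcd(9, 7) = 1, so lcm(9, 7) = 9·7 = 63, so 63 ∣ N.

Forward direction. If 63 ∣ N, write N = 63q. Since 63 = 7·9, N = 9·(7q), so 9 ∣ N; and since 63 = 9·7, N = 7·(9q), so 7 ∣ N.

Both directions hold.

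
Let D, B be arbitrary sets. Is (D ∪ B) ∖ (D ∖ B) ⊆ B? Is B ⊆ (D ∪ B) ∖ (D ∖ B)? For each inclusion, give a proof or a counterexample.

Both inclusions hold.

(⊆) Let x ∈ (D ∪ B) ∖ (D ∖ B). Then either x ∈ B and x ∉ D; or x ∈ D ∩ B. In each case x ∈ B, so (D ∪ B) ∖ (D ∖ B) ⊆ B.

(⊇) Let x ∈ B. Then either x ∈ B and x ∉ D; or x ∈ D ∩ B. In each case x ∈ (D ∪ B) ∖ (D ∖ B), so B ⊆ (D ∪ B) ∖ (D ∖ B).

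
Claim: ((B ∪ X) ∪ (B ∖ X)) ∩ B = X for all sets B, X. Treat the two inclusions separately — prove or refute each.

(⊆) This inclusion fails. Take B = {1}, X = ∅; then 1 ∈ ((B ∪ X) ∪ (B ∖ X)) ∩ B but 1 ∉ X.

(⊇) This inclusion fails. Take B = ∅, X = {1}; then 1 ∈ X but 1 ∉ ((B ∪ X) ∪ (B ∖ X)) ∩ B.

(⊆) fails and (⊇) fails.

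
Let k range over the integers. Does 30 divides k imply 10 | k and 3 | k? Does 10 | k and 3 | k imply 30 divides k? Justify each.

Both directions hold.

[⇒] If 30 ∣ k, write k = 30q. Since 30 = 3·10, k = 10·(3q), so 10 ∣ k; and since 30 = 10·3, k = 3·(10q), so 3 ∣ k.

[⇐] Suppose 10 ∣ k and 3 ∣ k. Any common multiple of 10 and 3 is a multiple of their lcm; here gcd(10, 3) = 1, so lcm(10, 3) = 10·3 = 30, so 30 ∣ k.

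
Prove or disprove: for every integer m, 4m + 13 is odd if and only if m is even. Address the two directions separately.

(⇒) This fails: take m = 1. Then 4m + 13 = 17, which is odd, yet m = 1 is odd, not even.

(⇐) Suppose m is even. Since 4 is even, 4m is even for every m, so 4m + 13 has the same parity as 13, which is odd. Hence 4m + 13 is odd.

Not equivalent: only (⇐) holds.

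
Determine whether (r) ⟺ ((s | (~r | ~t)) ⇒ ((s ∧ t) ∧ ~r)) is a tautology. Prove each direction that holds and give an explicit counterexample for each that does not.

[⇒] This fails. Under s = F, t = F, r = T, the left side is true but the right side is false.

[⇐] This fails. Under s = T, t = T, r = F, the left side is false but the right side is true.

Neither direction holds.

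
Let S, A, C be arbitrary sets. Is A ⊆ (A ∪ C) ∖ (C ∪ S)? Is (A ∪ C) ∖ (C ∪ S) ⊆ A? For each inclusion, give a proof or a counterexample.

(⟹) This inclusion fails. Take S = {1}, A = {1}, C = ∅; then 1 ∈ A but 1 ∉ (A ∪ C) ∖ (C ∪ S).

(⟸) Let x ∈ (A ∪ C) ∖ (C ∪ S). Then x ∈ A and x ∉ S, C, from which x ∈ A.

The sets are not equal: only the reverse inclusion holds.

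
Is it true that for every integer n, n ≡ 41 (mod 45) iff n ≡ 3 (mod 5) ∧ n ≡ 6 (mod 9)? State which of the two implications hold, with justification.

(→) This fails: n = 41 gives 41 ≡ 41 (mod 45) but 41 ≡ 1 (mod 5), so the conjunction on the right does not hold.

(←) This fails: n = 33 satisfies both congruences on the right (33 ≡ 3 mod 5 and 33 ≡ 6 mod 9) yet 33 ≡ 33 (mod 45), not 41.

Both directions fail.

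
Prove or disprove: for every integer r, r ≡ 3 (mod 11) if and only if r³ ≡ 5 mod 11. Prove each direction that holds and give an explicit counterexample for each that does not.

Both directions hold.

Converse. Suppose r³ ≡ 5 (mod 11). The only residue r in {0, …, 10} with r³ ≡ 5 (mod 11) is r = 3, so r ≡ 3 (mod 11).

Forward direction. Suppose r ≡ 3 (mod 11). Write r = 11j + 3. Then (11j + 3)³ = 1331j³ + 1089j² + 297j + 27 = 11(121j³ + 99j² + 27j + 2) + 5, so r³ ≡ 5 (mod 11).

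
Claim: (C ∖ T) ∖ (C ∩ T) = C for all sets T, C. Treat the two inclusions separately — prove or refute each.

(⟹) Let x ∈ (C ∖ T) ∖ (C ∩ T). Then x ∈ C and x ∉ T, from which x ∈ C.

(⟸) This inclusion fails. Take T = {1}, C = {1}; then 1 ∈ C but 1 ∉ (C ∖ T) ∖ (C ∩ T).

Only the forward inclusion holds.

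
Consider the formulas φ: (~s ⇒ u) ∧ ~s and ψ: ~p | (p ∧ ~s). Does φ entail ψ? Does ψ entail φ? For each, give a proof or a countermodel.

[⇐] This fails. Under p = F, s = F, u = F, the left side is false but the right side is true.

[⇒] Assume the antecedent. If p is true, the antecedent forces (p = T, s = F, u = T), and ~p | (p ∧ ~s) holds there. If p is false, ~p | (p ∧ ~s) reduces to true regardless of the other variables. Either way ~p | (p ∧ ~s) holds.

(⇒) holds; (⇐) fails.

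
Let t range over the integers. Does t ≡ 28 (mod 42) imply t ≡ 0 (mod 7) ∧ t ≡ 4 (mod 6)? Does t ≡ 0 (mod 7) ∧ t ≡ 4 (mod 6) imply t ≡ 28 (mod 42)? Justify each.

(⇐) If t ≡ 0 (mod 7) and t ≡ 4 (mod 6), then by the Chinese remainder theorem t ≡ 28 (mod 42). This is exactly t ≡ 28 (mod 42).

(⇒) Suppose t ≡ 28 (mod 42); write t = 42j + 28. Since 7 ∣ 42, reducing mod 7 gives t ≡ 28 ≡ 0 (mod 7); since 6 ∣ 42, reducing mod 6 gives t ≡ 28 ≡ 4 (mod 6).

Equivalent; both directions hold.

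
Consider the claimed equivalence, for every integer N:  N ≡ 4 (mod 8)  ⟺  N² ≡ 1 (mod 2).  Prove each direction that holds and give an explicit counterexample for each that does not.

(⇒) This fails: take N = 4. Then 4 ≡ 4 (mod 8), but 4² = 16 ≡ 0 (mod 2), not 1.

(⇐) This fails: take N = 1. Then 1² = 1 ≡ 1 (mod 2), yet 1 ≡ 1 (mod 8), not 4.

Neither direction holds.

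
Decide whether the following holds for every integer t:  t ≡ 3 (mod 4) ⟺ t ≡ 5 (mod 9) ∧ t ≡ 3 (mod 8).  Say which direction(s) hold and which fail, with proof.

(⇒) This fails: t = 3 gives 3 ≡ 3 (mod 4) but 3 ≡ 3 (mod 9), so the conjunction on the right does not hold.

(⇐) Conversely, if t ≡ 5 (mod 9) and t ≡ 3 (mod 8), then by the Chinese remainder theorem t ≡ 59 (mod 72). Since 59 ≡ 3 (mod 4) and 4 ∣ 72, we get t ≡ 3 (mod 4).

Not equivalent: only (⇐) holds.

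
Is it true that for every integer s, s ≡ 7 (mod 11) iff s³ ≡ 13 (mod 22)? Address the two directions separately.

The forward direction fails; the converse holds.

(⟹) This fails: take s = 18. Then 18 ≡ 7 (mod 11), but 18³ = 5832 ≡ 2 (mod 22), not 13.

(⟸) Conversely, the residues r modulo 22 with r³ ≡ 13 (mod 22) are exactly {7}, and each is ≡ 7 (mod 11).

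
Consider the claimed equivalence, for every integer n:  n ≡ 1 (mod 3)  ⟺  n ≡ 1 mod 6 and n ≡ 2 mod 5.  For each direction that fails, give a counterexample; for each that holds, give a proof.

Only the converse holds.

Forward direction. This fails: n = 1 gives 1 ≡ 1 (mod 3) but 1 ≡ 1 (mod 5), so the conjunction on the right does not hold.

Converse. If n ≡ 1 (mod 6) and n ≡ 2 (mod 5), then by the Chinese remainder theorem n ≡ 7 (mod 30). Since 7 ≡ 1 (mod 3) and 3 ∣ 30, we get n ≡ 1 (mod 3).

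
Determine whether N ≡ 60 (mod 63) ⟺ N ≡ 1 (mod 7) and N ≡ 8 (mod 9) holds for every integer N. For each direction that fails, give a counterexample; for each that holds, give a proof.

[⇒] This fails: N = 60 gives 60 ≡ 60 (mod 63) but 60 ≡ 4 (mod 7), so the conjunction on the right does not hold.

[⇐] This fails: N = 8 satisfies both congruences on the right (8 ≡ 1 mod 7 and 8 ≡ 8 mod 9) yet 8 ≡ 8 (mod 63), not 60.

Neither implication holds.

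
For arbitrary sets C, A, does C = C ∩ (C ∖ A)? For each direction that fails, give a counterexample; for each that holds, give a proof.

(⟹) This inclusion fails. Take C = {1}, A = {1}; then 1 ∈ C but 1 ∉ C ∩ (C ∖ A).

(⟸) Let x ∈ C ∩ (C ∖ A). Then x ∈ C and x ∉ A, from which x ∈ C.

(⊆) fails; (⊇) holds.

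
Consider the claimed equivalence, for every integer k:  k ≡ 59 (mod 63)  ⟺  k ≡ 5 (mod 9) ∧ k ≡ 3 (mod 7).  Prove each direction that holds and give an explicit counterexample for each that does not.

Both implications hold.

[⇐] If k ≡ 5 (mod 9) and k ≡ 3 (mod 7), then by the Chinese remainder theorem k ≡ 59 (mod 63). This is exactly k ≡ 59 (mod 63).

[⇒] Suppose k ≡ 59 (mod 63); write k = 63j + 59. Since 9 ∣ 63, reducing mod 9 gives k ≡ 59 ≡ 5 (mod 9); since 7 ∣ 63, reducing mod 7 gives k ≡ 59 ≡ 3 (mod 7).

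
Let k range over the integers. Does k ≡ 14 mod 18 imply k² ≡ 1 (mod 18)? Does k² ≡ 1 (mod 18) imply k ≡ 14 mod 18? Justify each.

Neither implication holds.

(⟹) This fails: take k = 14. Then 14 ≡ 14 (mod 18), but 14² = 196 ≡ 16 (mod 18), not 1.

(⟸) This fails: take k = 1. Then 1² = 1 ≡ 1 (mod 18), yet 1 ≡ 1 (mod 18), not 14.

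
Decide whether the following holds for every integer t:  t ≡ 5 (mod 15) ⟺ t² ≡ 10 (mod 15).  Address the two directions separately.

(→) Suppose t ≡ 5 (mod 15). Write t = 15j + 5. Then (15j + 5)² = 225j² + 150j + 25 = 15(15j² + 10j + 1) + 10, so t² ≡ 10 (mod 15).

(←) This fails: take t = 10. Then 10² = 100 ≡ 10 (mod 15), yet 10 ≡ 10 (mod 15), not 5.

Only the forward direction holds.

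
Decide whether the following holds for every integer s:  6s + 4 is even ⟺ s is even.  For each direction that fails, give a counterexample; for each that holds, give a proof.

[⇒] This fails: take s = 7. Then 6s + 4 = 46, which is even, yet s = 7 is odd, not even.

[⇐] Suppose s is even. Since 6 is even, 6s is even for every s, so 6s + 4 has the same parity as 4, which is even. Hence 6s + 4 is even.

Not equivalent: only (⇐) holds.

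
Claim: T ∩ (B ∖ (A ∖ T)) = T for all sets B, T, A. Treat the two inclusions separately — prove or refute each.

The sets are not equal: only the forward inclusion holds.

(⊆) Let x ∈ T ∩ (B ∖ (A ∖ T)). Then either x ∈ B ∩ T and x ∉ A; or x ∈ B ∩ T ∩ A. In each case x ∈ T, so T ∩ (B ∖ (A ∖ T)) ⊆ T.

(⊇) This inclusion fails. Take B = ∅, T = {1}, A = ∅; then 1 ∈ T but 1 ∉ T ∩ (B ∖ (A ∖ T)).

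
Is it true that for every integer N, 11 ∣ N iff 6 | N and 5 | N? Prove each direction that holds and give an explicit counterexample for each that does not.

(⟹) This fails: take N = 11. Certainly 11 ∣ 11, but 6 ∤ 11.

(⟸) This fails: take N = 30. Both 6 ∣ 30 and 5 ∣ 30, yet 30 is not a multiple of 11 (since 30 = 2·11 + 8), so 11 ∤ 30.

Neither direction holds.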